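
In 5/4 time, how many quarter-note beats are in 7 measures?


Time signature 5/4: the bottom number 4 means the quarter note gets one count
The top number 5 means 5 quarter-note beats per measure
Total = 5 × 7 measures
= 35 quarter-note beats


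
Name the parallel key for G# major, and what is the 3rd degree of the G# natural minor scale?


Parallel keys share the same tonic but differ in mode
G# major → parallel is G# minor
G# natural minor scale: G# A# B C# D# E F#
= G# minor; 3rd degree = B


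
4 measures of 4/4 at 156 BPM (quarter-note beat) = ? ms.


Solution.
Quarter-note beat duration = 60000 / 156 ms
Beats per measure (4/4) = 4
One measure = 4 × 60000 / 156 = 240000 / 156 ms
4 measures = 4 × 240000 / 156 = 960000 / 156
= 6153.8 ms


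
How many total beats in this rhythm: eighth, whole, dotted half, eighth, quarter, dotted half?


Beat values:
  eighth = 0.5 beats
  whole = 4 beats
  dotted half = 3 beats
  eighth = 0.5 beats
  quarter = 1 beat
  dotted half = 3 beats
Sum = 0.5 + 4 + 3 + 0.5 + 1 + 3
= 12 beats


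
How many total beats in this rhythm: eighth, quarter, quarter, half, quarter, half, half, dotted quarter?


Working:
Beat values:
  eighth = 0.5 beats
  quarter = 1 beat
  quarter = 1 beat
  half = 2 beats
  quarter = 1 beat
  half = 2 beats
  half = 2 beats
  dotted quarter = 1.5 beats
Sum = 0.5 + 1 + 1 + 2 + 1 + 2 + 2 + 1.5
= 11 beats


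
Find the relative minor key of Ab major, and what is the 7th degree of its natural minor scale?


Reasoning:
The relative minor shares the major's key signature and starts on its 6th degree
6th degree = a major 6th above the tonic; a major 6th above Ab is F
→ relative minor of Ab major is F minor
F natural minor scale: F G Ab Bb C Db Eb
= F minor; 7th degree = Eb


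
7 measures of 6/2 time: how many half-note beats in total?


Step by step:
Time signature 6/2: the bottom number 2 means the half note gets one count
The top number 6 means 6 half-note beats per measure
Total = 6 × 7 measures
= 42 half-note beats


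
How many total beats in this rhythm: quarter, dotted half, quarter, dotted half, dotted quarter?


Solution.
Beat values:
  quarter = 1 beat
  dotted half = 3 beats
  quarter = 1 beat
  dotted half = 3 beats
  dotted quarter = 1.5 beats
Sum = 1 + 3 + 1 + 3 + 1.5
= 9.5 beats


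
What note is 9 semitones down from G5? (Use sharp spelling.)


Step by step:
G5: chromatic position 7 in octave 5 → absolute = 5×12 + 7 = 67
Transpose down 9: 67 - 9 = 58
58 = 4×12 + 10 → A# in octave 4
Result = A#4


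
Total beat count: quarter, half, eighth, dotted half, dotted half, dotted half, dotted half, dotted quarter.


Solution.
Beat values:
  quarter = 1 beat
  half = 2 beats
  eighth = 0.5 beats
  dotted half = 3 beats
  dotted half = 3 beats
  dotted half = 3 beats
  dotted half = 3 beats
  dotted quarter = 1.5 beats
Sum = 1 + 2 + 0.5 + 3 + 3 + 3 + 3 + 1.5
= 17 beats


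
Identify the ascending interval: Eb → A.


Step by step:
Letter names: E → A spans 4 letter names → a 4th
Semitones: Eb → A = 6 half-steps
A 4th of 6 semitones is an augmented 4th
= augmented 4th


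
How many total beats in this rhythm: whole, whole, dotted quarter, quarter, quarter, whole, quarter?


Working:
Beat values:
  whole = 4 beats
  whole = 4 beats
  dotted quarter = 1.5 beats
  quarter = 1 beat
  quarter = 1 beat
  whole = 4 beats
  quarter = 1 beat
Sum = 4 + 4 + 1.5 + 1 + 1 + 4 + 1
= 16.5 beats


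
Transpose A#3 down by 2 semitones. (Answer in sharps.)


A#3: chromatic position 10 in octave 3 → absolute = 3×12 + 10 = 46
Transpose down 2: 46 - 2 = 44
44 = 3×12 + 8 → G# in octave 3
Result = G#3


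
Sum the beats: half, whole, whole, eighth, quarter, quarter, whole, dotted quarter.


Step by step:
Beat values:
  half = 2 beats
  whole = 4 beats
  whole = 4 beats
  eighth = 0.5 beats
  quarter = 1 beat
  quarter = 1 beat
  whole = 4 beats
  dotted quarter = 1.5 beats
Sum = 2 + 4 + 4 + 0.5 + 1 + 1 + 4 + 1.5
= 18 beats


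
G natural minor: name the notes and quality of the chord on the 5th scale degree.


G natural minor scale: G A Bb C D Eb F
Diatonic triad on degree 5 stacks scale notes 5, 7, 2: D F A
D→F = 3 semitones; D→A = 7 semitones → minor triad
= D F A (minor)


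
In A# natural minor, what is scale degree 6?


Let's work it out.
Natural minor scale pattern: W-H-W-W-H-W-W (2-1-2-2-1-2-2 semitones)
Starting from A#:
  A# + 2 semitones → B#
  B# + 1 semitone → C#
  C# + 2 semitones → D#
  D# + 2 semitones → E#
  E# + 1 semitone → F#
  F# + 2 semitones → G#
  G# + 2 semitones → A#
Scale: A# B# C# D# E# F# G#
Degree 6 = F#


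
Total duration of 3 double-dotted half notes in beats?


Let's work it out.
Base half note = 2 beats
Dot 1 adds half the previous value: +1
Dot 2 adds half the previous value: +1/2
One double-dotted half = 2 + 1 + 1/2 = 7/2
3 of them = 3 × 7/2 = 21/2
= 21/2 beats


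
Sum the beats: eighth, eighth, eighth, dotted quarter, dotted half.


Beat values:
  eighth = 0.5 beats
  eighth = 0.5 beats
  eighth = 0.5 beats
  dotted quarter = 1.5 beats
  dotted half = 3 beats
Sum = 0.5 + 0.5 + 0.5 + 1.5 + 3
= 6 beats


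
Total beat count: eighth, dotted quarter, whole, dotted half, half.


Solution.
Beat values:
  eighth = 0.5 beats
  dotted quarter = 1.5 beats
  whole = 4 beats
  dotted half = 3 beats
  half = 2 beats
Sum = 0.5 + 1.5 + 4 + 3 + 2
= 11 beats


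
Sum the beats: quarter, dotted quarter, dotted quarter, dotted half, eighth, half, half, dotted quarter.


Beat values:
  quarter = 1 beat
  dotted quarter = 1.5 beats
  dotted quarter = 1.5 beats
  dotted half = 3 beats
  eighth = 0.5 beats
  half = 2 beats
  half = 2 beats
  dotted quarter = 1.5 beats
Sum = 1 + 1.5 + 1.5 + 3 + 0.5 + 2 + 2 + 1.5
= 13 beats


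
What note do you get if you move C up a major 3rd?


Reasoning:
major 3rd: 3 letter names, 4 semitones
Letter: C + 2 → E
Pitch: C + 4 semitones, spelled as an E → E
= E


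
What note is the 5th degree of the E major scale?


Solution.
Major scale pattern: W-W-H-W-W-W-H (2-2-1-2-2-2-1 semitones)
Starting from E:
  E + 2 semitones → F#
  F# + 2 semitones → G#
  G# + 1 semitone → A
  A + 2 semitones → B
  B + 2 semitones → C#
  C# + 2 semitones → D#
  D# + 1 semitone → E
Scale: E F# G# A B C# D#
Degree 5 = B


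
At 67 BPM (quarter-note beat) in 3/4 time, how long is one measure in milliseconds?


Step by step:
Quarter-note beat duration = 60000 / 67 ms
Beats per measure (3/4) = 3
One measure = 3 × 60000 / 67 = 180000 / 67 ms
= 2686.6 ms


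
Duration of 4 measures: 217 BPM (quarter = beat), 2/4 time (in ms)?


Quarter-note beat duration = 60000 / 217 ms
Beats per measure (2/4) = 2
One measure = 2 × 60000 / 217 = 120000 / 217 ms
4 measures = 4 × 120000 / 217 = 480000 / 217
= 2212.0 ms


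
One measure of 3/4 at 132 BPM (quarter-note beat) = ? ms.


Quarter-note beat duration = 60000 / 132 ms
Beats per measure (3/4) = 3
One measure = 3 × 60000 / 132 = 180000 / 132 ms
= 1363.6 ms


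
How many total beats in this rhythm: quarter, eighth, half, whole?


Beat values:
  quarter = 1 beat
  eighth = 0.5 beats
  half = 2 beats
  whole = 4 beats
Sum = 1 + 0.5 + 2 + 4
= 7.5 beats


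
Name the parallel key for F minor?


Solution.
Parallel keys share the same tonic but differ in mode
F minor → parallel is F major
= F major


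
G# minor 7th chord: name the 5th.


Minor 7th chord = root + minor 3rd + perfect 5th + minor 7th
Seventh chords stack in thirds, so the letter names are G-B-D-F
Root: G#
Minor 3rd above G#: B
Perfect 5th above G#: D#
Minor 7th above G#: F#
The 5th = D#


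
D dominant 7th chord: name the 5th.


Let's work it out.
Dominant 7th chord = root + major 3rd + perfect 5th + minor 7th
Seventh chords stack in thirds, so the letter names are D-F-A-C
Root: D
Major 3rd above D: F#
Perfect 5th above D: A
Minor 7th above D: C
The 5th = A


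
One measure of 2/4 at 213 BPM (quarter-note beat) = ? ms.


Solution.
Quarter-note beat duration = 60000 / 213 ms
Beats per measure (2/4) = 2
One measure = 2 × 60000 / 213 = 120000 / 213 ms
= 563.4 ms


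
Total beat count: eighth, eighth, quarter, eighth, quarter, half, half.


Beat values:
  eighth = 0.5 beats
  eighth = 0.5 beats
  quarter = 1 beat
  eighth = 0.5 beats
  quarter = 1 beat
  half = 2 beats
  half = 2 beats
Sum = 0.5 + 0.5 + 1 + 0.5 + 1 + 2 + 2
= 7.5 beats


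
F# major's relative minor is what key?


The relative minor shares the major's key signature and starts on its 6th degree
6th degree = a major 6th above the tonic; a major 6th above F# is D#
→ relative minor of F# major is D# minor
= D# minor


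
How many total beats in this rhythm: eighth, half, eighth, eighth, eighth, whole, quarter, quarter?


Solution.
Beat values:
  eighth = 0.5 beats
  half = 2 beats
  eighth = 0.5 beats
  eighth = 0.5 beats
  eighth = 0.5 beats
  whole = 4 beats
  quarter = 1 beat
  quarter = 1 beat
Sum = 0.5 + 2 + 0.5 + 0.5 + 0.5 + 4 + 1 + 1
= 10 beats


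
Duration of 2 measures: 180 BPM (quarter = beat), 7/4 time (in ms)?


Quarter-note beat duration = 60000 / 180 ms
Beats per measure (7/4) = 7
One measure = 7 × 60000 / 180 = 420000 / 180 ms
2 measures = 2 × 420000 / 180 = 840000 / 180
= 4666.7 ms


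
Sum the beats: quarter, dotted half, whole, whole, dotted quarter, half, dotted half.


Beat values:
  quarter = 1 beat
  dotted half = 3 beats
  whole = 4 beats
  whole = 4 beats
  dotted quarter = 1.5 beats
  half = 2 beats
  dotted half = 3 beats
Sum = 1 + 3 + 4 + 4 + 1.5 + 2 + 3
= 18.5 beats


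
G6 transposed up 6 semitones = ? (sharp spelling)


G6: chromatic position 7 in octave 6 → absolute = 6×12 + 7 = 79
Transpose up 6: 79 + 6 = 85
85 = 7×12 + 1 → C# in octave 7
Result = C#7


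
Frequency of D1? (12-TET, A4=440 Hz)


f = 440 × 2^(n/12) where n = semitones from A4
D1: -43 semitones from A4
f = 440 × 2^(-43/12)
f = 36.71 Hz


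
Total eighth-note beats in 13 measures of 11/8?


Time signature 11/8: the bottom number 8 means the eighth note gets one count
The top number 11 means 11 eighth-note beats per measure
Total = 11 × 13 measures
= 143 eighth-note beats


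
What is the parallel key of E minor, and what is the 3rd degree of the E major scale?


Let's work it out.
Parallel keys share the same tonic but differ in mode
E minor → parallel is E major
E major scale: E F# G# A B C# D#
= E major; 3rd degree = G#


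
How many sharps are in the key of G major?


Sharp major keys follow the circle of fifths: C(0), G(1), D(2), A(3), E(4), B(5), F#(6), C#(7)
G major has 1 sharp
Order of sharps: F# C# G# D# A# E# B# → first 1: F#
= 1 sharp


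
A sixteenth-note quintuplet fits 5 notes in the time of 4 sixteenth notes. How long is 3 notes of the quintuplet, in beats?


Reasoning:
Quintuplet: 5 notes occupy the space of 4 sixteenth notes
Space = 4 × 1/4 = 1 beat
Each quintuplet note = 1 / 5 = 1/5 beats
3 notes = 3 × 1/5 = 3/5
= 3/5 beats


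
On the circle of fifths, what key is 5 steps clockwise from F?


Step by step:
Each clockwise step on the circle of fifths moves up a perfect 5th
From F: F → C → G → D → A → E
= E


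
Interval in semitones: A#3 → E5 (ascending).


Absolute semitone position = octave×12 + chromatic position
A#3: 3×12 + 10 = 46
E5: 5×12 + 4 = 64
Difference = 64 - 46 = 18
= 18 semitones


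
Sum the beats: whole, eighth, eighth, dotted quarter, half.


Let's work it out.
Beat values:
  whole = 4 beats
  eighth = 0.5 beats
  eighth = 0.5 beats
  dotted quarter = 1.5 beats
  half = 2 beats
Sum = 4 + 0.5 + 0.5 + 1.5 + 2
= 8.5 beats


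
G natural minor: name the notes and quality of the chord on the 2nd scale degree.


Let's work it out.
G natural minor scale: G A Bb C D Eb F
Diatonic triad on degree 2 stacks scale notes 2, 4, 6: A C Eb
A→C = 3 semitones; A→Eb = 6 semitones → diminished triad
= A C Eb (diminished)


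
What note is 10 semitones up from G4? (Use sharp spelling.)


Solution.
G4: chromatic position 7 in octave 4 → absolute = 4×12 + 7 = 55
Transpose up 10: 55 + 10 = 65
65 = 5×12 + 5 → F in octave 5
Result = F5


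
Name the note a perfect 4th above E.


Let's work it out.
A 4th spans 4 letter names, so from E we land on A
A perfect 4th = 5 semitones above E
Spell A at that pitch: A
= A


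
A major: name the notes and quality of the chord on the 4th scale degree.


A major scale: A B C# D E F# G#
Diatonic triad on degree 4 stacks scale notes 4, 6, 1: D F# A
D→F# = 4 semitones; D→A = 7 semitones → major triad
= D F# A (major)


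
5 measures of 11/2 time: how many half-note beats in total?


Let's work it out.
Time signature 11/2: the bottom number 2 means the half note gets one count
The top number 11 means 11 half-note beats per measure
Total = 11 × 5 measures
= 55 half-note beats


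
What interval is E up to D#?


Letter names: E → D spans 7 letter names → a 7th
Semitones: E → D# = 11 half-steps
A 7th of 11 semitones is a major 7th
= major 7th


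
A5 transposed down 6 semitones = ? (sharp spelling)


A5: chromatic position 9 in octave 5 → absolute = 5×12 + 9 = 69
Transpose down 6: 69 - 6 = 63
63 = 5×12 + 3 → D# in octave 5
Result = D#5


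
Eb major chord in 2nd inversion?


Root position: Eb G Bb
2nd inversion: move root and 3rd up an octave
Bass note: Bb
Notes (bottom to top) = Bb Eb G


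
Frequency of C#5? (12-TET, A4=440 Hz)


f = 440 × 2^(n/12) where n = semitones from A4
C#5: 4 semitones from A4
f = 440 × 2^(4/12)
f = 554.37 Hz


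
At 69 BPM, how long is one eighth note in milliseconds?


Let's work it out.
One quarter-note beat = 60000 / BPM = 60000 / 69 ms
Eighth note = 1/2 × quarter note
Duration = 1/2 × 60000 / 69 = 30000 / 69
= 434.8 ms


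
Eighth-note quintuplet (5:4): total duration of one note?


Let's work it out.
Quintuplet: 5 notes occupy the space of 4 eighth notes
Space = 4 × 1/2 = 2 beats
Each quintuplet note = 2 / 5 = 2/5 beats
= 2/5 beats


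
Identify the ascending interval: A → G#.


Letter names: A → G spans 7 letter names → a 7th
Semitones: A → G# = 11 half-steps
A 7th of 11 semitones is a major 7th
= major 7th


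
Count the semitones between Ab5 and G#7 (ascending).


Step by step:
Absolute semitone position = octave×12 + chromatic position
Ab5: 5×12 + 8 = 68
G#7: 7×12 + 8 = 92
Difference = 92 - 68 = 24
= 24 semitones


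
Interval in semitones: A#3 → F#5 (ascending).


Absolute semitone position = octave×12 + chromatic position
A#3: 3×12 + 10 = 46
F#5: 5×12 + 6 = 66
Difference = 66 - 46 = 20
= 20 semitones


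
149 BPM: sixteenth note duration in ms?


Solution.
One quarter-note beat = 60000 / BPM = 60000 / 149 ms
Sixteenth note = 1/4 × quarter note
Duration = 1/4 × 60000 / 149 = 15000 / 149
= 100.7 ms


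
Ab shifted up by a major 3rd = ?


Reasoning:
major 3rd: 3 letter names, 4 semitones
Letter: A + 2 → C
Pitch: Ab + 4 semitones, spelled as a C → C
= C


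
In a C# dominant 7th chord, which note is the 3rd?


Let's work it out.
Dominant 7th chord = root + major 3rd + perfect 5th + minor 7th
Seventh chords stack in thirds, so the letter names are C-E-G-B
Root: C#
Major 3rd above C#: E#
Perfect 5th above C#: G#
Minor 7th above C#: B
The 3rd = E#


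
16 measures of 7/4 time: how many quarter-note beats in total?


Time signature 7/4: the bottom number 4 means the quarter note gets one count
The top number 7 means 7 quarter-note beats per measure
Total = 7 × 16 measures
= 112 quarter-note beats


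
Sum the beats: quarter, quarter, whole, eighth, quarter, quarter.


Let's work it out.
Beat values:
  quarter = 1 beat
  quarter = 1 beat
  whole = 4 beats
  eighth = 0.5 beats
  quarter = 1 beat
  quarter = 1 beat
Sum = 1 + 1 + 4 + 0.5 + 1 + 1
= 8.5 beats


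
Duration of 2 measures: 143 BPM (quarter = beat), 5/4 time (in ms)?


Let's work it out.
Quarter-note beat duration = 60000 / 143 ms
Beats per measure (5/4) = 5
One measure = 5 × 60000 / 143 = 300000 / 143 ms
2 measures = 2 × 300000 / 143 = 600000 / 143
= 4195.8 ms


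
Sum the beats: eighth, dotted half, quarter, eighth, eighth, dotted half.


Beat values:
  eighth = 0.5 beats
  dotted half = 3 beats
  quarter = 1 beat
  eighth = 0.5 beats
  eighth = 0.5 beats
  dotted half = 3 beats
Sum = 0.5 + 3 + 1 + 0.5 + 0.5 + 3
= 8.5 beats


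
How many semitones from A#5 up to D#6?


Working:
Absolute semitone position = octave×12 + chromatic position
A#5: 5×12 + 10 = 70
D#6: 6×12 + 3 = 75
Difference = 75 - 70 = 5
= 5 semitones


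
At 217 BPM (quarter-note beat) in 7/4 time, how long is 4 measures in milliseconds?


Quarter-note beat duration = 60000 / 217 ms
Beats per measure (7/4) = 7
One measure = 7 × 60000 / 217 = 420000 / 217 ms
4 measures = 4 × 420000 / 217 = 1680000 / 217
= 7741.9 ms


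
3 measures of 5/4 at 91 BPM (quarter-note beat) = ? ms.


Solution.
Quarter-note beat duration = 60000 / 91 ms
Beats per measure (5/4) = 5
One measure = 5 × 60000 / 91 = 300000 / 91 ms
3 measures = 3 × 300000 / 91 = 900000 / 91
= 9890.1 ms


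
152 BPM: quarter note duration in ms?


Step by step:
One quarter-note beat = 60000 / BPM = 60000 / 152 ms
Duration = 60000 / 152
= 394.7 ms


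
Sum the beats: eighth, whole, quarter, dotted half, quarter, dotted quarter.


Working:
Beat values:
  eighth = 0.5 beats
  whole = 4 beats
  quarter = 1 beat
  dotted half = 3 beats
  quarter = 1 beat
  dotted quarter = 1.5 beats
Sum = 0.5 + 4 + 1 + 3 + 1 + 1.5
= 11 beats


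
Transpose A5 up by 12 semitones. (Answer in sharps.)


Working:
A5: chromatic position 9 in octave 5 → absolute = 5×12 + 9 = 69
Transpose up 12: 69 + 12 = 81
81 = 6×12 + 9 → A in octave 6
Result = A6


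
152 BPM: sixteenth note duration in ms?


One quarter-note beat = 60000 / BPM = 60000 / 152 ms
Sixteenth note = 1/4 × quarter note
Duration = 1/4 × 60000 / 152 = 15000 / 152
= 98.7 ms


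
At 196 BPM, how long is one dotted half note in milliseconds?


Reasoning:
One quarter-note beat = 60000 / BPM = 60000 / 196 ms
Dotted half note = 3 × quarter note
Duration = 3 × 60000 / 196 = 180000 / 196
= 918.4 ms


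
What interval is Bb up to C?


Step by step:
Letter names: B → C spans 2 letter names → a 2nd
Semitones: Bb → C = 2 half-steps
A 2nd of 2 semitones is a major 2nd
= major 2nd


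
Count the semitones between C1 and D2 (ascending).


Let's work it out.
Absolute semitone position = octave×12 + chromatic position
C1: 1×12 + 0 = 12
D2: 2×12 + 2 = 26
Difference = 26 - 12 = 14
= 14 semitones


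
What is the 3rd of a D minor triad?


Step by step:
Minor triad = root + minor 3rd (3 semitones) + perfect 5th (7 semitones)
A triad on D stacks thirds, so the chord tones use letter names D-F-A
Root: D
Minor 3rd above D: F
Perfect 5th above D: A
The 3rd = F


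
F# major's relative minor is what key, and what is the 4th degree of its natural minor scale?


Step by step:
The relative minor shares the major's key signature and starts on its 6th degree
6th degree = a major 6th above the tonic; a major 6th above F# is D#
→ relative minor of F# major is D# minor
D# natural minor scale: D# E# F# G# A# B C#
= D# minor; 4th degree = G#


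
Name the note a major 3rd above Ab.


Let's work it out.
A 3rd spans 3 letter names, so from A we land on C
A major 3rd = 4 semitones above Ab
Spell C at that pitch: C
= C


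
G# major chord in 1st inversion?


Let's work it out.
Root position: G# B# D#
1st inversion: move root up an octave
Bass note: B#
Notes (bottom to top) = B# D# G#


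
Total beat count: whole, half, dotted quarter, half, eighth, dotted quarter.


Reasoning:
Beat values:
  whole = 4 beats
  half = 2 beats
  dotted quarter = 1.5 beats
  half = 2 beats
  eighth = 0.5 beats
  dotted quarter = 1.5 beats
Sum = 4 + 2 + 1.5 + 2 + 0.5 + 1.5
= 11.5 beats


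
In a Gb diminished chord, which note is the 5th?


Diminished triad = root + minor 3rd (3 semitones) + diminished 5th (6 semitones)
A triad on Gb stacks thirds, so the chord tones use letter names G-B-D
Root: Gb
Minor 3rd above Gb: Bbb
Diminished 5th above Gb: Dbb
The 5th = Dbb


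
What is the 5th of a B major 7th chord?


Working:
Major 7th chord = root + major 3rd + perfect 5th + major 7th
Seventh chords stack in thirds, so the letter names are B-D-F-A
Root: B
Major 3rd above B: D#
Perfect 5th above B: F#
Major 7th above B: A#
The 5th = F#


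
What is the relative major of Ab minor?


Let's work it out.
The relative major shares the key signature and is a minor 3rd above the minor tonic
A minor 3rd above Ab is Cb
→ relative major of Ab minor is Cb major
= Cb major


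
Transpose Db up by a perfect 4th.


Solution.
perfect 4th: 4 letter names, 5 semitones
Letter: D + 3 → G
Pitch: Db + 5 semitones, spelled as a G → Gb
= Gb


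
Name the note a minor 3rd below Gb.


A 3rd spans 3 letter names, so from G we land on E
A minor 3rd = 3 semitones below Gb
Spell E at that pitch: Eb
= Eb


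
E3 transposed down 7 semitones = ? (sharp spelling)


Working:
E3: chromatic position 4 in octave 3 → absolute = 3×12 + 4 = 40
Transpose down 7: 40 - 7 = 33
33 = 2×12 + 9 → A in octave 2
Result = A2


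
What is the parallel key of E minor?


Step by step:
Parallel keys share the same tonic but differ in mode
E minor → parallel is E major
= E major


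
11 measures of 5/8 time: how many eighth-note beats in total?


Working:
Time signature 5/8: the bottom number 8 means the eighth note gets one count
The top number 5 means 5 eighth-note beats per measure
Total = 5 × 11 measures
= 55 eighth-note beats


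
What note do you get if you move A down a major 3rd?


Reasoning:
major 3rd: 3 letter names, 4 semitones
Letter: A - 2 → F
Pitch: A - 4 semitones, spelled as an F → F
= F


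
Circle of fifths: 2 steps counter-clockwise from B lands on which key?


Solution.
Each counter-clockwise step moves down a perfect 5th (= up a perfect 4th)
From B: B → E → A
= A


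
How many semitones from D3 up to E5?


Solution.
Absolute semitone position = octave×12 + chromatic position
D3: 3×12 + 2 = 38
E5: 5×12 + 4 = 64
Difference = 64 - 38 = 26
= 26 semitones


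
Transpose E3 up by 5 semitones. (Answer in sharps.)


Reasoning:
E3: chromatic position 4 in octave 3 → absolute = 3×12 + 4 = 40
Transpose up 5: 40 + 5 = 45
45 = 3×12 + 9 → A in octave 3
Result = A3


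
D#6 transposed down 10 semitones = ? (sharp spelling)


Solution.
D#6: chromatic position 3 in octave 6 → absolute = 6×12 + 3 = 75
Transpose down 10: 75 - 10 = 65
65 = 5×12 + 5 → F in octave 5
Result = F5


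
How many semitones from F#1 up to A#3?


Solution.
Absolute semitone position = octave×12 + chromatic position
F#1: 1×12 + 6 = 18
A#3: 3×12 + 10 = 46
Difference = 46 - 18 = 28
= 28 semitones


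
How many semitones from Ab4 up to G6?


Reasoning:
Absolute semitone position = octave×12 + chromatic position
Ab4: 4×12 + 8 = 56
G6: 6×12 + 7 = 79
Difference = 79 - 56 = 23
= 23 semitones


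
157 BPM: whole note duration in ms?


One quarter-note beat = 60000 / BPM = 60000 / 157 ms
Whole note = 4 × quarter note
Duration = 4 × 60000 / 157 = 240000 / 157
= 1528.7 ms


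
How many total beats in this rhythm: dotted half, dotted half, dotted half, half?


Beat values:
  dotted half = 3 beats
  dotted half = 3 beats
  dotted half = 3 beats
  half = 2 beats
Sum = 3 + 3 + 3 + 2
= 11 beats


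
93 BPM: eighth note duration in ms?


Let's work it out.
One quarter-note beat = 60000 / BPM = 60000 / 93 ms
Eighth note = 1/2 × quarter note
Duration = 1/2 × 60000 / 93 = 30000 / 93
= 322.6 ms


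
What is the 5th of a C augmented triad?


Working:
Augmented triad = root + major 3rd (4 semitones) + augmented 5th (8 semitones)
A triad on C stacks thirds, so the chord tones use letter names C-E-G
Root: C
Major 3rd above C: E
Augmented 5th above C: G#
The 5th = G#


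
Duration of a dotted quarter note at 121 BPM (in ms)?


One quarter-note beat = 60000 / BPM = 60000 / 121 ms
Dotted quarter note = 3/2 × quarter note
Duration = 3/2 × 60000 / 121 = 90000 / 121
= 743.8 ms


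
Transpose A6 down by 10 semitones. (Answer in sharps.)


A6: chromatic position 9 in octave 6 → absolute = 6×12 + 9 = 81
Transpose down 10: 81 - 10 = 71
71 = 5×12 + 11 → B in octave 5
Result = B5


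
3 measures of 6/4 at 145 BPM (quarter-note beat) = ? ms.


Solution.
Quarter-note beat duration = 60000 / 145 ms
Beats per measure (6/4) = 6
One measure = 6 × 60000 / 145 = 360000 / 145 ms
3 measures = 3 × 360000 / 145 = 1080000 / 145
= 7448.3 ms


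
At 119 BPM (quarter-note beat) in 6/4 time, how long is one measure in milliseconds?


Working:
Quarter-note beat duration = 60000 / 119 ms
Beats per measure (6/4) = 6
One measure = 6 × 60000 / 119 = 360000 / 119 ms
= 3025.2 ms


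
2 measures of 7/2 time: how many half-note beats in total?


Working:
Time signature 7/2: the bottom number 2 means the half note gets one count
The top number 7 means 7 half-note beats per measure
Total = 7 × 2 measures
= 14 half-note beats


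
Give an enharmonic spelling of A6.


Enharmonic notes sound the same pitch but are spelled with different letter names
A and G## name the same pitch class
= G##6


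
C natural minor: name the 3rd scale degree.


Reasoning:
Natural minor scale pattern: W-H-W-W-H-W-W (2-1-2-2-1-2-2 semitones)
Starting from C:
  C + 2 semitones → D
  D + 1 semitone → Eb
  Eb + 2 semitones → F
  F + 2 semitones → G
  G + 1 semitone → Ab
  Ab + 2 semitones → Bb
  Bb + 2 semitones → C
Scale: C D Eb F G Ab Bb
Degree 3 = Eb


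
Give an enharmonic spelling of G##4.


Let's work it out.
Enharmonic notes sound the same pitch but are spelled with different letter names
G## and A name the same pitch class
= A4


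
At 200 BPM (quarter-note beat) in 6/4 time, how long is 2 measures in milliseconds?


Reasoning:
Quarter-note beat duration = 60000 / 200 ms
Beats per measure (6/4) = 6
One measure = 6 × 60000 / 200 = 360000 / 200 ms
2 measures = 2 × 360000 / 200 = 720000 / 200
= 3600.0 ms


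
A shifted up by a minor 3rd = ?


minor 3rd: 3 letter names, 3 semitones
Letter: A + 2 → C
Pitch: A + 3 semitones, spelled as a C → C
= C


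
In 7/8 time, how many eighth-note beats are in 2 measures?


Working:
Time signature 7/8: the bottom number 8 means the eighth note gets one count
The top number 7 means 7 eighth-note beats per measure
Total = 7 × 2 measures
= 14 eighth-note beats


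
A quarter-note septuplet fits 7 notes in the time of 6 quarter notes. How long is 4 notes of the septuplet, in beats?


Working:
Septuplet: 7 notes occupy the space of 6 quarter notes
Space = 6 × 1 = 6 beats
Each septuplet note = 6 / 7 = 6/7 beats
4 notes = 4 × 6/7 = 24/7
= 24/7 beats


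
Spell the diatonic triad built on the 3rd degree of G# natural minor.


G# natural minor scale: G# A# B C# D# E F#
Diatonic triad on degree 3 stacks scale notes 3, 5, 7: B D# F#
B→D# = 4 semitones; B→F# = 7 semitones → major triad
= B D# F# (major)


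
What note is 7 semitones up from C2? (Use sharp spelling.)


Solution.
C2: chromatic position 0 in octave 2 → absolute = 2×12 + 0 = 24
Transpose up 7: 24 + 7 = 31
31 = 2×12 + 7 → G in octave 2
Result = G2


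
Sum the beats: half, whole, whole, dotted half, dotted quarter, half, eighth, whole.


Reasoning:
Beat values:
  half = 2 beats
  whole = 4 beats
  whole = 4 beats
  dotted half = 3 beats
  dotted quarter = 1.5 beats
  half = 2 beats
  eighth = 0.5 beats
  whole = 4 beats
Sum = 2 + 4 + 4 + 3 + 1.5 + 2 + 0.5 + 4
= 21 beats


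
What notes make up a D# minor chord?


Working:
Minor triad = root + minor 3rd (3 semitones) + perfect 5th (7 semitones)
A triad on D# stacks thirds, so the chord tones use letter names D-F-A
Root: D#
Minor 3rd above D#: F#
Perfect 5th above D#: A#
Chord = D# F# A#


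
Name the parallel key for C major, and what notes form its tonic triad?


Step by step:
Parallel keys share the same tonic but differ in mode
C major → parallel is C minor
Tonic triad of C minor = C Eb G
= C minor; triad = C Eb G


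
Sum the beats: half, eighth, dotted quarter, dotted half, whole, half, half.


Reasoning:
Beat values:
  half = 2 beats
  eighth = 0.5 beats
  dotted quarter = 1.5 beats
  dotted half = 3 beats
  whole = 4 beats
  half = 2 beats
  half = 2 beats
Sum = 2 + 0.5 + 1.5 + 3 + 4 + 2 + 2
= 15 beats


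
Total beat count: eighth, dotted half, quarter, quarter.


Let's work it out.
Beat values:
  eighth = 0.5 beats
  dotted half = 3 beats
  quarter = 1 beat
  quarter = 1 beat
Sum = 0.5 + 3 + 1 + 1
= 5.5 beats


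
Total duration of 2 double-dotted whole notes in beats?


Base whole note = 4 beats
Dot 1 adds half the previous value: +2
Dot 2 adds half the previous value: +1
One double-dotted whole = 4 + 2 + 1 = 7
2 of them = 2 × 7 = 14
= 14 beats


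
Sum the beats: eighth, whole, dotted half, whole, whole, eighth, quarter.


Beat values:
  eighth = 0.5 beats
  whole = 4 beats
  dotted half = 3 beats
  whole = 4 beats
  whole = 4 beats
  eighth = 0.5 beats
  quarter = 1 beat
Sum = 0.5 + 4 + 3 + 4 + 4 + 0.5 + 1
= 17 beats


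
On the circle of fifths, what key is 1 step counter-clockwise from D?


Each counter-clockwise step moves down a perfect 5th (= up a perfect 4th)
From D: D → G
= G


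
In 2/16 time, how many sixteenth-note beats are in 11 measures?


Working:
Time signature 2/16: the bottom number 16 means the sixteenth note gets one count
The top number 2 means 2 sixteenth-note beats per measure
Total = 2 × 11 measures
= 22 sixteenth-note beats


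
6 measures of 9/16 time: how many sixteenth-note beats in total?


Solution.
Time signature 9/16: the bottom number 16 means the sixteenth note gets one count
The top number 9 means 9 sixteenth-note beats per measure
Total = 9 × 6 measures
= 54 sixteenth-note beats


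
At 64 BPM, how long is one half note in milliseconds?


Reasoning:
One quarter-note beat = 60000 / BPM = 60000 / 64 ms
Half note = 2 × quarter note
Duration = 2 × 60000 / 64 = 120000 / 64
= 1875.0 ms


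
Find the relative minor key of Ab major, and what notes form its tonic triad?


Reasoning:
The relative minor shares the major's key signature and starts on its 6th degree
6th degree = a major 6th above the tonic; a major 6th above Ab is F
→ relative minor of Ab major is F minor
Tonic triad of F minor = root + minor 3rd + perfect 5th = F Ab C
= F minor; triad = F Ab C


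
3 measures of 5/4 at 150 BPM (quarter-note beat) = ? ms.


Reasoning:
Quarter-note beat duration = 60000 / 150 ms
Beats per measure (5/4) = 5
One measure = 5 × 60000 / 150 = 300000 / 150 ms
3 measures = 3 × 300000 / 150 = 900000 / 150
= 6000.0 ms


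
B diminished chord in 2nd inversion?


Root position: B D F
2nd inversion: move root and 3rd up an octave
Bass note: F
Notes (bottom to top) = F B D


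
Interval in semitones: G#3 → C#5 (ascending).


Absolute semitone position = octave×12 + chromatic position
G#3: 3×12 + 8 = 44
C#5: 5×12 + 1 = 61
Difference = 61 - 44 = 17
= 17 semitones


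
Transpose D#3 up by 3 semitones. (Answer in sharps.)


Working:
D#3: chromatic position 3 in octave 3 → absolute = 3×12 + 3 = 39
Transpose up 3: 39 + 3 = 42
42 = 3×12 + 6 → F# in octave 3
Result = F#3


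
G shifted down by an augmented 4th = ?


augmented 4th: 4 letter names, 6 semitones
Letter: G - 3 → D
Pitch: G - 6 semitones, spelled as a D → Db
= Db


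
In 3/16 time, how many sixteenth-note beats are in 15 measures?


Working:
Time signature 3/16: the bottom number 16 means the sixteenth note gets one count
The top number 3 means 3 sixteenth-note beats per measure
Total = 3 × 15 measures
= 45 sixteenth-note beats


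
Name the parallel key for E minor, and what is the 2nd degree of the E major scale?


Step by step:
Parallel keys share the same tonic but differ in mode
E minor → parallel is E major
E major scale: E F# G# A B C# D#
= E major; 2nd degree = F#


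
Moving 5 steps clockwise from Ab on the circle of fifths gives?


Reasoning:
Each clockwise step on the circle of fifths moves up a perfect 5th
From Ab: Ab → Eb → Bb → F → C → G
= G


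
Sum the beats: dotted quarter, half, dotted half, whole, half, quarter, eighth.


Reasoning:
Beat values:
  dotted quarter = 1.5 beats
  half = 2 beats
  dotted half = 3 beats
  whole = 4 beats
  half = 2 beats
  quarter = 1 beat
  eighth = 0.5 beats
Sum = 1.5 + 2 + 3 + 4 + 2 + 1 + 0.5
= 14 beats


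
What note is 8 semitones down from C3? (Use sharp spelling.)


Solution.
C3: chromatic position 0 in octave 3 → absolute = 3×12 + 0 = 36
Transpose down 8: 36 - 8 = 28
28 = 2×12 + 4 → E in octave 2
Result = E2


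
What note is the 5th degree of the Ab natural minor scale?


Reasoning:
Natural minor scale pattern: W-H-W-W-H-W-W (2-1-2-2-1-2-2 semitones)
Starting from Ab:
  Ab + 2 semitones → Bb
  Bb + 1 semitone → Cb
  Cb + 2 semitones → Db
  Db + 2 semitones → Eb
  Eb + 1 semitone → Fb
  Fb + 2 semitones → Gb
  Gb + 2 semitones → Ab
Scale: Ab Bb Cb Db Eb Fb Gb
Degree 5 = Eb


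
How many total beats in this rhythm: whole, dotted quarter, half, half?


Working:
Beat values:
  whole = 4 beats
  dotted quarter = 1.5 beats
  half = 2 beats
  half = 2 beats
Sum = 4 + 1.5 + 2 + 2
= 9.5 beats


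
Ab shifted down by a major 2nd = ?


Working:
major 2nd: 2 letter names, 2 semitones
Letter: A - 1 → G
Pitch: Ab - 2 semitones, spelled as a G → Gb
= Gb


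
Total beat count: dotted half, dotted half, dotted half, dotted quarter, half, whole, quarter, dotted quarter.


Working:
Beat values:
  dotted half = 3 beats
  dotted half = 3 beats
  dotted half = 3 beats
  dotted quarter = 1.5 beats
  half = 2 beats
  whole = 4 beats
  quarter = 1 beat
  dotted quarter = 1.5 beats
Sum = 3 + 3 + 3 + 1.5 + 2 + 4 + 1 + 1.5
= 19 beats


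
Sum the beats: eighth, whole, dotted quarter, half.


Reasoning:
Beat values:
  eighth = 0.5 beats
  whole = 4 beats
  dotted quarter = 1.5 beats
  half = 2 beats
Sum = 0.5 + 4 + 1.5 + 2
= 8 beats


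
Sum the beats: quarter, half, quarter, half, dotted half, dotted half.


Step by step:
Beat values:
  quarter = 1 beat
  half = 2 beats
  quarter = 1 beat
  half = 2 beats
  dotted half = 3 beats
  dotted half = 3 beats
Sum = 1 + 2 + 1 + 2 + 3 + 3
= 12 beats


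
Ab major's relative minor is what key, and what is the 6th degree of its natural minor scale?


Reasoning:
The relative minor shares the major's key signature and starts on its 6th degree
6th degree = a major 6th above the tonic; a major 6th above Ab is F
→ relative minor of Ab major is F minor
F natural minor scale: F G Ab Bb C Db Eb
= F minor; 6th degree = Db


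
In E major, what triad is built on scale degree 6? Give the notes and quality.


E major scale: E F# G# A B C# D#
Diatonic triad on degree 6 stacks scale notes 6, 1, 3: C# E G#
C#→E = 3 semitones; C#→G# = 7 semitones → minor triad
= C# E G# (minor)


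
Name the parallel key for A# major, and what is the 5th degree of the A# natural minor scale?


Reasoning:
Parallel keys share the same tonic but differ in mode
A# major → parallel is A# minor
A# natural minor scale: A# B# C# D# E# F# G#
= A# minor; 5th degree = E#


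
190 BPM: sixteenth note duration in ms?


Working:
One quarter-note beat = 60000 / BPM = 60000 / 190 ms
Sixteenth note = 1/4 × quarter note
Duration = 1/4 × 60000 / 190 = 15000 / 190
= 78.9 ms


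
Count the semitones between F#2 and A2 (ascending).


Let's work it out.
Absolute semitone position = octave×12 + chromatic position
F#2: 2×12 + 6 = 30
A2: 2×12 + 9 = 33
Difference = 33 - 30 = 3
= 3 semitones


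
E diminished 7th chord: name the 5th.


Reasoning:
Diminished 7th chord = root + minor 3rd + diminished 5th + diminished 7th
Seventh chords stack in thirds, so the letter names are E-G-B-D
Root: E
Minor 3rd above E: G
Diminished 5th above E: Bb
Diminished 7th above E: Db
The 5th = Bb


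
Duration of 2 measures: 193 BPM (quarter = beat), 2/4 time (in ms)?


Reasoning:
Quarter-note beat duration = 60000 / 193 ms
Beats per measure (2/4) = 2
One measure = 2 × 60000 / 193 = 120000 / 193 ms
2 measures = 2 × 120000 / 193 = 240000 / 193
= 1243.5 ms


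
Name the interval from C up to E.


Letter names: C → E spans 3 letter names → a 3rd
Semitones: C → E = 4 half-steps
A 3rd of 4 semitones is a major 3rd
= major 3rd


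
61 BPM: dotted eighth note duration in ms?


Step by step:
One quarter-note beat = 60000 / BPM = 60000 / 61 ms
Dotted eighth note = 3/4 × quarter note
Duration = 3/4 × 60000 / 61 = 45000 / 61
= 737.7 ms


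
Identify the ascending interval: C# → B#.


Reasoning:
Letter names: C → B spans 7 letter names → a 7th
Semitones: C# → B# = 11 half-steps
A 7th of 11 semitones is a major 7th
= major 7th


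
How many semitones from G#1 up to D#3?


Absolute semitone position = octave×12 + chromatic position
G#1: 1×12 + 8 = 20
D#3: 3×12 + 3 = 39
Difference = 39 - 20 = 19
= 19 semitones


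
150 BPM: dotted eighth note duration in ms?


Let's work it out.
One quarter-note beat = 60000 / BPM = 60000 / 150 ms
Dotted eighth note = 3/4 × quarter note
Duration = 3/4 × 60000 / 150 = 45000 / 150
= 300.0 ms


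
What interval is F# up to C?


Letter names: F → C spans 5 letter names → a 5th
Semitones: F# → C = 6 half-steps
A 5th of 6 semitones is a diminished 5th
= diminished 5th


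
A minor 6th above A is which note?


A 6th spans 6 letter names, so from A we land on F
A minor 6th = 8 semitones above A
Spell F at that pitch: F
= F


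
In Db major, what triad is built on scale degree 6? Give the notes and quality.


Db major scale: Db Eb F Gb Ab Bb C
Diatonic triad on degree 6 stacks scale notes 6, 1, 3: Bb Db F
Bb→Db = 3 semitones; Bb→F = 7 semitones → minor triad
= Bb Db F (minor)


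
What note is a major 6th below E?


Solution.
A 6th spans 6 letter names, so from E we land on G
A major 6th = 9 semitones below E
Spell G at that pitch: G
= G


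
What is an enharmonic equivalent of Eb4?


Enharmonic notes sound the same pitch but are spelled with different letter names
Eb and D# name the same pitch class
= D#4


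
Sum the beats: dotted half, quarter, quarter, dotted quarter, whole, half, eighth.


Beat values:
  dotted half = 3 beats
  quarter = 1 beat
  quarter = 1 beat
  dotted quarter = 1.5 beats
  whole = 4 beats
  half = 2 beats
  eighth = 0.5 beats
Sum = 3 + 1 + 1 + 1.5 + 4 + 2 + 0.5
= 13 beats


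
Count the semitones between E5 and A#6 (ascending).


Absolute semitone position = octave×12 + chromatic position
E5: 5×12 + 4 = 64
A#6: 6×12 + 10 = 82
Difference = 82 - 64 = 18
= 18 semitones


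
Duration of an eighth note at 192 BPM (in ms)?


Step by step:
One quarter-note beat = 60000 / BPM = 60000 / 192 ms
Eighth note = 1/2 × quarter note
Duration = 1/2 × 60000 / 192 = 30000 / 192
= 156.2 ms


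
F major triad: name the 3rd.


Major triad = root + major 3rd (4 semitones) + perfect 5th (7 semitones)
A triad on F stacks thirds, so the chord tones use letter names F-A-C
Root: F
Major 3rd above F: A
Perfect 5th above F: C
The 3rd = A


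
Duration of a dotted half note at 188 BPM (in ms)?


Reasoning:
One quarter-note beat = 60000 / BPM = 60000 / 188 ms
Dotted half note = 3 × quarter note
Duration = 3 × 60000 / 188 = 180000 / 188
= 957.4 ms
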